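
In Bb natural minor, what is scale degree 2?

The Bb natural minor scale runs Bb C Db Eb F Gb Ab.
Degree 2 is C.

C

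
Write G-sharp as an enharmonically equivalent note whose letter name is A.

Plain A sits 1 semitone above G#, so on the letter A the same pitch needs a flat: Ab.

Ab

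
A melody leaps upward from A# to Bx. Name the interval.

augmented second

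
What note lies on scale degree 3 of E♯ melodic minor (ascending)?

G#

The E# melodic minor (ascending) scale runs E# F## G# A# B# C## D##.
Degree 3 is G#.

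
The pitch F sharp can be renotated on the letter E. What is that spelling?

F# is pitch class 6. The letter E alone is pitch class 4.
To reach pitch class 6 from E requires an offset of +2 semitones, i.e. double sharp: E##.

E##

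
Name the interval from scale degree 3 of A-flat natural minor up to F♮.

augmented fourth

Scale degree 3 of Ab natural minor is Cb.
Cb up to F: letters C→F make it a fourth; 6 semitones makes it augmented.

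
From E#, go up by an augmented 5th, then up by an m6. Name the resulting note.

An augmented fifth up from E# is B## (letter B, 8 semitones up).
A minor sixth up from B## is G## (letter G, 8 semitones up).

G##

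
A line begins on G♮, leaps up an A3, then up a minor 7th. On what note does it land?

A#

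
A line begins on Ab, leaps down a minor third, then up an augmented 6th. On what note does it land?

A minor third down from Ab is F (letter F, 3 semitones down).
An augmented sixth up from F is D# (letter D, 10 semitones up).

D#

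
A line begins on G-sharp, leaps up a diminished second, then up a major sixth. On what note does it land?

F

A diminished second up from G# is Ab (letter A, 0 semitones up).
A major sixth up from Ab is F (letter F, 9 semitones up).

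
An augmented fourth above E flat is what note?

E up a perfect fourth is A, so the target letter is A.
From Eb, an augmented fourth is 6 semitones up: A.

A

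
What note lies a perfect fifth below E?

E down a perfect fifth is A, so the target letter is A.
From E, a perfect fifth is 7 semitones down: A.

A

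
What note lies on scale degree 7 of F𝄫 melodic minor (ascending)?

Degree 7 takes the letter 6 steps above F, which is E.
In melodic minor (ascending), degree 7 sits 11 semitones above the tonic. Fbb + 11 semitones is pitch class 2, spelled on E as Ebb.

Ebb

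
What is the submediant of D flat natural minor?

Degree 6 takes the letter 5 steps above D, which is B.
In natural minor, degree 6 sits 8 semitones above the tonic. Db + 8 semitones is pitch class 9, spelled on B as Bbb.

Bbb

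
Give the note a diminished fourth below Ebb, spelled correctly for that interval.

Bb

A fourth below E lands on the letter B.
A diminished fourth spans 4 semitones, so Ebb moves to pitch class 10. On the letter B that is Bb.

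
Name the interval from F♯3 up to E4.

minor seventh

The letter names run F→E, a span of 6 letter steps, so the interval is some kind of seventh.
F# to E is 10 semitones. A major seventh is 11, so 10 makes it minor.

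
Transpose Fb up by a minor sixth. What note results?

A sixth above F lands on the letter D.
A minor sixth spans 8 semitones, so Fb moves to pitch class 0. On the letter D that is Dbb.

Dbb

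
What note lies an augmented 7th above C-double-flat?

C up a major seventh is B, so the target letter is B.
From Cbb, an augmented seventh is 12 semitones up: Bb.

Bb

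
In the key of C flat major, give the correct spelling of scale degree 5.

The Cb major scale runs Cb Db Eb Fb Gb Ab Bb.
Degree 5 is Gb.

Gb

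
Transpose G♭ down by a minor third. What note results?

Eb

A third below G lands on the letter E.
A minor third spans 3 semitones, so Gb moves to pitch class 3. On the letter E that is Eb.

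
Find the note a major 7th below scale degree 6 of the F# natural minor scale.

Eb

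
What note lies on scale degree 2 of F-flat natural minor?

Gb

The Fb natural minor scale runs Fb Gb Abb Bbb Cb Dbb Ebb.
Degree 2 is Gb.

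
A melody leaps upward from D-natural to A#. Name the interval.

Counting letters D–E–F–G–A gives a fifth.
D→A# = 8 semitones, 1 wider than the perfect fifth (7), so augmented.

augmented fifth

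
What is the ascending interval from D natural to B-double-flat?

Counting letters D–E–F–G–A–B gives a sixth.
D→Bbb = 7 semitones, 2 narrower than the major sixth (9), so diminished.

diminished sixth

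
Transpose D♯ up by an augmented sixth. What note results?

B##

D up a major sixth is B, so the target letter is B.
From D#, an augmented sixth is 10 semitones up: B##.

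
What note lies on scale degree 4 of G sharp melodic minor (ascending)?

C#

Degree 4 takes the letter 3 steps above G, which is C.
In melodic minor (ascending), degree 4 sits 5 semitones above the tonic. G# + 5 semitones is pitch class 1, spelled on C as C#.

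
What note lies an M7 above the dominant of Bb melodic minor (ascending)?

The dominant of Bb melodic minor (ascending) is F.
A major seventh (11 semitones) above F lands on the letter E, giving E.

E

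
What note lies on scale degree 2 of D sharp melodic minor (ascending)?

Degree 2 takes the letter 1 step above D, which is E.
In melodic minor (ascending), degree 2 sits 2 semitones above the tonic. D# + 2 semitones is pitch class 5, spelled on E as E#.

E#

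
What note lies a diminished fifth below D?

G#

D down a perfect fifth is G, so the target letter is G.
From D, a diminished fifth is 6 semitones down: G#.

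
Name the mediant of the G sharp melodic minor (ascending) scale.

The G# melodic minor (ascending) scale runs G# A# B C# D# E# F##.
Degree 3 is B.

B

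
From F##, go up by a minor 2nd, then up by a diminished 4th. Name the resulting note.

C

A minor second up from F## is G# (letter G, 1 semitone up).
A diminished fourth up from G# is C (letter C, 4 semitones up).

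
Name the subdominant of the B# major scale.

Degree 4 takes the letter 3 steps above B, which is E.
In major, degree 4 sits 5 semitones above the tonic. B# + 5 semitones is pitch class 5, spelled on E as E#.

E#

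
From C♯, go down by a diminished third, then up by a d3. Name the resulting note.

A diminished third down from C# is A## (letter A, 2 semitones down).
A diminished third up from A## is C# (letter C, 2 semitones up).

C#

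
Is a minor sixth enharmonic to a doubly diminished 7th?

Yes

A minor sixth spans 8 semitones; a doubly diminished seventh spans 8.
They are enharmonically equivalent.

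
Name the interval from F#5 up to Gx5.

Counting letters F–G gives a second.
F#→G## = 3 semitones, 1 wider than the major second (2), so augmented.

augmented second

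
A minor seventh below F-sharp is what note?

G#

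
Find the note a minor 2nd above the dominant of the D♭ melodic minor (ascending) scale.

The dominant of Db melodic minor (ascending) is Ab.
A minor second (1 semitone) above Ab lands on the letter B, giving Bbb.

Bbb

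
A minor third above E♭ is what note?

A third above E lands on the letter G.
A minor third spans 3 semitones, so Eb moves to pitch class 6. On the letter G that is Gb.

Gb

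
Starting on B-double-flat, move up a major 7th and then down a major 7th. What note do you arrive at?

A major seventh up from Bbb is Ab (letter A, 11 semitones up).
A major seventh down from Ab is Bbb (letter B, 11 semitones down).

Bbb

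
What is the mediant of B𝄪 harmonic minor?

Degree 3 takes the letter 2 steps above B, which is D.
In harmonic minor, degree 3 sits 3 semitones above the tonic. B## + 3 semitones is pitch class 4, spelled on D as D##.

D##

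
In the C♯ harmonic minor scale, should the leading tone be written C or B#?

B#

Each scale degree takes a distinct letter name. Degree 7 of a scale on C must use the letter B.
B# and C are enharmonically the same pitch, but only B# uses the letter B, so it is the correct spelling here.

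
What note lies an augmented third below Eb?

Cbb

E down a major third is C, so the target letter is C.
From Eb, an augmented third is 5 semitones down: Cbb.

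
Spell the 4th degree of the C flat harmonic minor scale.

Degree 4 takes the letter 3 steps above C, which is F.
In harmonic minor, degree 4 sits 5 semitones above the tonic. Cb + 5 semitones is pitch class 4, spelled on F as Fb.

Fb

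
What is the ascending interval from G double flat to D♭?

augmented fifth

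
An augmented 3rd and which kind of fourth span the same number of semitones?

perfect

An augmented third spans 5 semitones.
A fourth spanning 5 semitones is perfect (the perfect fourth is 5).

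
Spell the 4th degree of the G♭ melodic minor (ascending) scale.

The Gb melodic minor (ascending) scale runs Gb Ab Bbb Cb Db Eb F.
Degree 4 is Cb.

Cb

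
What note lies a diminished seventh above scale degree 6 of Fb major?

Scale degree 6 of Fb major is Db.
A diminished seventh (9 semitones) above Db lands on the letter C, giving Cbb.

Cbb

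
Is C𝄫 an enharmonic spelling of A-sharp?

Yes

Cbb is pitch class 10; A# is pitch class 10.
All spellings map to pitch class 10, so they are enharmonically equivalent.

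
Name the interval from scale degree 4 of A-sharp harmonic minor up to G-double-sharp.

Scale degree 4 of A# harmonic minor is D#.
D# up to G##: letters D→G make it a fourth; 6 semitones makes it augmented.

augmented fourth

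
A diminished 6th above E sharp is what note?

E up a major sixth is C#, so the target letter is C.
From E#, a diminished sixth is 7 semitones up: C.

C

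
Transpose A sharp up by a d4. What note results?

A up a perfect fourth is D, so the target letter is D.
From A#, a diminished fourth is 4 semitones up: D.

D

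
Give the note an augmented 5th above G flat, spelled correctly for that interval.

D

A fifth above G lands on the letter D.
An augmented fifth spans 8 semitones, so Gb moves to pitch class 2. On the letter D that is D.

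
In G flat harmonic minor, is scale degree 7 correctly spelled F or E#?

Each scale degree takes a distinct letter name. Degree 7 of a scale on G must use the letter F.
F and E# are enharmonically the same pitch, but only F uses the letter F, so it is the correct spelling here.

F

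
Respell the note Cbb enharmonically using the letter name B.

Cbb is pitch class 10. The letter B alone is pitch class 11.
To reach pitch class 10 from B requires an offset of -1 semitone, i.e. flat: Bb.

Bb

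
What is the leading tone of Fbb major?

Degree 7 takes the letter 6 steps above F, which is E.
In major, degree 7 sits 11 semitones above the tonic. Fbb + 11 semitones is pitch class 2, spelled on E as Ebb.

Ebb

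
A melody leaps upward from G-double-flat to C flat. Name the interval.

The letter names run G→C, a span of 3 letter steps, so the interval is some kind of fourth.
Gbb to Cb is 6 semitones. A perfect fourth is 5, so 6 makes it augmented.

augmented fourth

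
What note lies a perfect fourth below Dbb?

Abb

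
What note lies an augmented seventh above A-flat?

A seventh above A lands on the letter G.
An augmented seventh spans 12 semitones, so Ab moves to pitch class 8. On the letter G that is G#.

G#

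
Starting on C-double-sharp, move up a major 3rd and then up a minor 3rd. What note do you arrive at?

G##

A major third up from C## is E## (letter E, 4 semitones up).
A minor third up from E## is G## (letter G, 3 semitones up).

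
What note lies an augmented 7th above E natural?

D##

A seventh above E lands on the letter D.
An augmented seventh spans 12 semitones, so E moves to pitch class 4. On the letter D that is D##.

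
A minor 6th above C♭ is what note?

Abb

A sixth above C lands on the letter A.
A minor sixth spans 8 semitones, so Cb moves to pitch class 7. On the letter A that is Abb.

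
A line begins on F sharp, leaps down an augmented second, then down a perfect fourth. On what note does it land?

Bb

An augmented second down from F# is Eb (letter E, 3 semitones down).
A perfect fourth down from Eb is Bb (letter B, 5 semitones down).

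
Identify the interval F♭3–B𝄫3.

The letter names run F→B, a span of 3 letter steps, so the interval is some kind of fourth.
Fb to Bbb is 5 semitones. A perfect fourth is 5, so 5 makes it perfect.

perfect fourth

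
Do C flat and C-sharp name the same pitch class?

Two spellings are enharmonically equivalent only if they share a pitch class.
Here Cb → 11, C# → 1; 1 ≠ 11, so they are not.

No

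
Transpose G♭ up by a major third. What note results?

G up a major third is B, so the target letter is B.
From Gb, a major third is 4 semitones up: Bb.

Bb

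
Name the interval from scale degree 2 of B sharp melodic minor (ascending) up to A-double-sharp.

Scale degree 2 of B# melodic minor (ascending) is C##.
C## up to A##: letters C→A make it a sixth; 9 semitones makes it major.

major sixth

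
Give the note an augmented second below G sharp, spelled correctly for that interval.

F

A second below G lands on the letter F.
An augmented second spans 3 semitones, so G# moves to pitch class 5. On the letter F that is F.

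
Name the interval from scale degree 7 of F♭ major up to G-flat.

minor third

Scale degree 7 of Fb major is Eb.
Eb up to Gb: letters E→G make it a third; 3 semitones makes it minor.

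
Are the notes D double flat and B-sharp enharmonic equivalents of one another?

Yes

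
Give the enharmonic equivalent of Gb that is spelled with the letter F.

Plain F sits 1 semitone below Gb, so on the letter F the same pitch needs a sharp: F#.

F#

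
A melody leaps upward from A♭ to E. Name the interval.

augmented fifth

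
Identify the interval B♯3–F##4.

Counting letters B–C–D–E–F gives a fifth.
B#→F## = 7 semitones, exactly the perfect fifth.

perfect fifth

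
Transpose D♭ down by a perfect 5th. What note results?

Gb

A fifth below D lands on the letter G.
A perfect fifth spans 7 semitones, so Db moves to pitch class 6. On the letter G that is Gb.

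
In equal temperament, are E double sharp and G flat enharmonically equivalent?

Yes

E## is pitch class 6; Gb is pitch class 6.
All spellings map to pitch class 6, so they are enharmonically equivalent.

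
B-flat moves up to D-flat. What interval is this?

minor third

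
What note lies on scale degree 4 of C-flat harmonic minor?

Degree 4 takes the letter 3 steps above C, which is F.
In harmonic minor, degree 4 sits 5 semitones above the tonic. Cb + 5 semitones is pitch class 4, spelled on F as Fb.

Fb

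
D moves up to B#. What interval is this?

Counting letters D–E–F–G–A–B gives a sixth.
D→B# = 10 semitones, 1 wider than the major sixth (9), so augmented.

augmented sixth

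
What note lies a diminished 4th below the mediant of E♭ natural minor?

D

The mediant of Eb natural minor is Gb.
A diminished fourth (4 semitones) below Gb lands on the letter D, giving D.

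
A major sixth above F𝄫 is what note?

Dbb

F up a major sixth is D, so the target letter is D.
From Fbb, a major sixth is 9 semitones up: Dbb.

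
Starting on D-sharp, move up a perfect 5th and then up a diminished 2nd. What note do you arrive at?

A perfect fifth up from D# is A# (letter A, 7 semitones up).
A diminished second up from A# is Bb (letter B, 0 semitones up).

Bb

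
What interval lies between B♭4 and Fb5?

diminished fifth

Counting letters B–C–D–E–F gives a fifth.
Bb→Fb = 6 semitones, 1 narrower than the perfect fifth (7), so diminished.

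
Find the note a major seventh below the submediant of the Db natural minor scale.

Cbb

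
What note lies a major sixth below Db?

A sixth below D lands on the letter F.
A major sixth spans 9 semitones, so Db moves to pitch class 4. On the letter F that is Fb.

Fb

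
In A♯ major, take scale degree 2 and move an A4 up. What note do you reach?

Scale degree 2 of A# major is B#.
An augmented fourth (6 semitones) above B# lands on the letter E, giving E##.

E##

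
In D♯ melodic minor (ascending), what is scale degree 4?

G#

The D# melodic minor (ascending) scale runs D# E# F# G# A# B# C##.
Degree 4 is G#.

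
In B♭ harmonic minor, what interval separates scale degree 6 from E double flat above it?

Scale degree 6 of Bb harmonic minor is Gb.
Gb up to Ebb: letters G→E make it a sixth; 8 semitones makes it minor.

minor sixth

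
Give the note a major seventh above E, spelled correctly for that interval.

D#

E up a major seventh is D#, so the target letter is D.
From E, a major seventh is 11 semitones up: D#.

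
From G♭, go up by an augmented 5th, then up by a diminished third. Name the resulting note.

An augmented fifth up from Gb is D (letter D, 8 semitones up).
A diminished third up from D is Fb (letter F, 2 semitones up).

Fb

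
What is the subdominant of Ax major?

Degree 4 takes the letter 3 steps above A, which is D.
In major, degree 4 sits 5 semitones above the tonic. A## + 5 semitones is pitch class 4, spelled on D as D##.

D##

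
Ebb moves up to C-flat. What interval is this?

The letter names run E→C, a span of 5 letter steps, so the interval is some kind of sixth.
Ebb to Cb is 9 semitones. A major sixth is 9, so 9 makes it major.

major sixth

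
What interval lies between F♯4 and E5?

minor seventh

Counting letters F–G–A–B–C–D–E gives a seventh.
F#→E = 10 semitones, 1 narrower than the major seventh (11), so minor.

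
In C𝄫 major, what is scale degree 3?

Ebb

The Cbb major scale runs Cbb Dbb Ebb Fbb Gbb Abb Bbb.
Degree 3 is Ebb.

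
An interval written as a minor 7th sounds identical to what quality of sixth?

A minor seventh spans 10 semitones.
A sixth spanning 10 semitones is augmented (the major sixth is 9).

augmented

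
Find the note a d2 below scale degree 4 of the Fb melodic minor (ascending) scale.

Scale degree 4 of Fb melodic minor (ascending) is Bbb.
A diminished second (0 semitones) below Bbb lands on the letter A, giving A.

A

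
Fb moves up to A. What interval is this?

Counting letters F–G–A gives a third.
Fb→A = 5 semitones, 1 wider than the major third (4), so augmented.

augmented third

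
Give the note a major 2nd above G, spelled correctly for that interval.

A second above G lands on the letter A.
A major second spans 2 semitones, so G moves to pitch class 9. On the letter A that is A.

A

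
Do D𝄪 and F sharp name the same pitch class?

D## is pitch class 4; F# is pitch class 6.
The pitch classes differ (4 vs. 6), so they are not enharmonic equivalents.

No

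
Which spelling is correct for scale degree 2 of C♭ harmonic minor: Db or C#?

Each scale degree takes a distinct letter name. Degree 2 of a scale on C must use the letter D.
Db and C# are enharmonically the same pitch, but only Db uses the letter D, so it is the correct spelling here.

Db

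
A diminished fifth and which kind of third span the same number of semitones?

doubly augmented

A diminished fifth spans 6 semitones.
A third spanning 6 semitones is doubly augmented (the major third is 4).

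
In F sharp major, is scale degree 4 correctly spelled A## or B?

Each scale degree takes a distinct letter name. Degree 4 of a scale on F must use the letter B.
B and A## are enharmonically the same pitch, but only B uses the letter B, so it is the correct spelling here.

B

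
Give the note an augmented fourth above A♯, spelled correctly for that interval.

D##

A up a perfect fourth is D, so the target letter is D.
From A#, an augmented fourth is 6 semitones up: D##.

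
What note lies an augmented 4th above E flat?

A fourth above E lands on the letter A.
An augmented fourth spans 6 semitones, so Eb moves to pitch class 9. On the letter A that is A.

A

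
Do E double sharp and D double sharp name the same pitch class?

No

Two spellings are enharmonically equivalent only if they share a pitch class.
Here E## → 6, D## → 4; 4 ≠ 6, so they are not.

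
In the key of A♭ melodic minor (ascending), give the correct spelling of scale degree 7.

G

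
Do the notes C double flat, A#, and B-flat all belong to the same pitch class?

Cbb = pitch class 10 and A# = pitch class 10 and Bb = pitch class 10 — the same pitch class, so they are enharmonic equivalents.

Yes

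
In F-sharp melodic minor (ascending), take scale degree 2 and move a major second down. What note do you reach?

F#

Scale degree 2 of F# melodic minor (ascending) is G#.
A major second (2 semitones) below G# lands on the letter F, giving F#.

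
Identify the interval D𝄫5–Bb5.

augmented sixth

Counting letters D–E–F–G–A–B gives a sixth.
Dbb→Bb = 10 semitones, 1 wider than the major sixth (9), so augmented.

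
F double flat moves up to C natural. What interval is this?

doubly augmented fifth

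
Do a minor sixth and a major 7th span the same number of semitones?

A minor sixth spans 8 semitones; a major seventh spans 11.
The spans differ, so they are not enharmonic equivalents.

No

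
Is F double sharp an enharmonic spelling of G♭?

Two spellings are enharmonically equivalent only if they share a pitch class.
Here F## → 7, Gb → 6; 6 ≠ 7, so they are not.

No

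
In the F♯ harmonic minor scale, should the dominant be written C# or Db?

C#

Each scale degree takes a distinct letter name. Degree 5 of a scale on F must use the letter C.
C# and Db are enharmonically the same pitch, but only C# uses the letter C, so it is the correct spelling here.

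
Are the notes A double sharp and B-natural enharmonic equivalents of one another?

Yes

A## is pitch class 11; B is pitch class 11.
All spellings map to pitch class 11, so they are enharmonically equivalent.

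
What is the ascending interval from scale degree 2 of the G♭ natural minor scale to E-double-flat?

diminished fifth

Scale degree 2 of Gb natural minor is Ab.
Ab up to Ebb: letters A→E make it a fifth; 6 semitones makes it diminished.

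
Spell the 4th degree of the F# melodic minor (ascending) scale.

B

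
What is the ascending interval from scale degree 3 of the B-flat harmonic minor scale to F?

Scale degree 3 of Bb harmonic minor is Db.
Db up to F: letters D→F make it a third; 4 semitones makes it major.

major third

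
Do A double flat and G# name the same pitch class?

Two spellings are enharmonically equivalent only if they share a pitch class.
Here Abb → 7, G# → 8; 7 ≠ 8, so they are not.

No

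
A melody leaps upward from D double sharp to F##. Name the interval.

minor third

Counting letters D–E–F gives a third.
D##→F## = 3 semitones, 1 narrower than the major third (4), so minor.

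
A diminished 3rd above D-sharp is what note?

D up a major third is F#, so the target letter is F.
From D#, a diminished third is 2 semitones up: F.

F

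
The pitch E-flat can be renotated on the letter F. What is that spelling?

Fbb

Plain F sits 2 semitones above Eb, so on the letter F the same pitch needs a double flat: Fbb.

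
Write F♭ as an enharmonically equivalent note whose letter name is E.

E

Plain E sits at the same pitch as Fb, so on the letter E the same pitch needs a natural: E.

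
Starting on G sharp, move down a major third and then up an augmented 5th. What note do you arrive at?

A major third down from G# is E (letter E, 4 semitones down).
An augmented fifth up from E is B# (letter B, 8 semitones up).

B#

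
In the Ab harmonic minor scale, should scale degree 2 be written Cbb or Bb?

Each scale degree takes a distinct letter name. Degree 2 of a scale on A must use the letter B.
Bb and Cbb are enharmonically the same pitch, but only Bb uses the letter B, so it is the correct spelling here.

Bb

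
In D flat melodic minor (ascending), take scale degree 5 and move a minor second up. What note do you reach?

Scale degree 5 of Db melodic minor (ascending) is Ab.
A minor second (1 semitone) above Ab lands on the letter B, giving Bbb.

Bbb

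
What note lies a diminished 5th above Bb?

A fifth above B lands on the letter F.
A diminished fifth spans 6 semitones, so Bb moves to pitch class 4. On the letter F that is Fb.

Fb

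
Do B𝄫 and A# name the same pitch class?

Two spellings are enharmonically equivalent only if they share a pitch class.
Here Bbb → 9, A# → 10; 9 ≠ 10, so they are not.

No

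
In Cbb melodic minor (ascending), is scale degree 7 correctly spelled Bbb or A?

Each scale degree takes a distinct letter name. Degree 7 of a scale on C must use the letter B.
Bbb and A are enharmonically the same pitch, but only Bbb uses the letter B, so it is the correct spelling here.

Bbb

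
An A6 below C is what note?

Ebb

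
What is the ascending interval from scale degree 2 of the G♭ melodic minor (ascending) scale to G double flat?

Scale degree 2 of Gb melodic minor (ascending) is Ab.
Ab up to Gbb: letters A→G make it a seventh; 9 semitones makes it diminished.

diminished seventh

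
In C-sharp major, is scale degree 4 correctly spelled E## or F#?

F#

Each scale degree takes a distinct letter name. Degree 4 of a scale on C must use the letter F.
F# and E## are enharmonically the same pitch, but only F# uses the letter F, so it is the correct spelling here.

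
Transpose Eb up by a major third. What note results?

E up a major third is G#, so the target letter is G.
From Eb, a major third is 4 semitones up: G.

G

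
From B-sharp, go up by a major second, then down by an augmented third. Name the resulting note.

A major second up from B# is C## (letter C, 2 semitones up).
An augmented third down from C## is A (letter A, 5 semitones down).

A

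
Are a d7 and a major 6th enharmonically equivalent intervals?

Yes

A diminished seventh spans 9 semitones; a major sixth spans 9.
They are enharmonically equivalent.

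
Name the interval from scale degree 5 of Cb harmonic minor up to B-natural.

Scale degree 5 of Cb harmonic minor is Gb.
Gb up to B: letters G→B make it a third; 5 semitones makes it augmented.

augmented third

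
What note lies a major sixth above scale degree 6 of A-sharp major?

D##

Scale degree 6 of A# major is F##.
A major sixth (9 semitones) above F## lands on the letter D, giving D##.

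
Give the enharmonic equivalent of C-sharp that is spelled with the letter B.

Plain B sits 2 semitones below C#, so on the letter B the same pitch needs a double sharp: B##.

B##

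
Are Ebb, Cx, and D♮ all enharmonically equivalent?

Yes

Ebb is pitch class 2; C## is pitch class 2; D is pitch class 2.
All spellings map to pitch class 2, so they are enharmonically equivalent.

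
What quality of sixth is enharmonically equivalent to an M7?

doubly augmented

A major seventh spans 11 semitones.
A sixth spanning 11 semitones is doubly augmented (the major sixth is 9).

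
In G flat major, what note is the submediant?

Eb

Degree 6 takes the letter 5 steps above G, which is E.
In major, degree 6 sits 9 semitones above the tonic. Gb + 9 semitones is pitch class 3, spelled on E as Eb.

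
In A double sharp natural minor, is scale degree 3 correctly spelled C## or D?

C##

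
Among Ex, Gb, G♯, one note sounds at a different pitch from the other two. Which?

In 12-tone equal temperament, enharmonic equivalents share a pitch class. E## is pitch class 6; Gb is pitch class 6; G# is pitch class 8.
E## and Gb share pitch class 6, while G# is pitch class 8.

G#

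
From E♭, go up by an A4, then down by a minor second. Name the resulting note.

G#

An augmented fourth up from Eb is A (letter A, 6 semitones up).
A minor second down from A is G# (letter G, 1 semitone down).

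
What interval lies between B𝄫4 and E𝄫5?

perfect fourth

The letter names run B→E, a span of 3 letter steps, so the interval is some kind of fourth.
Bbb to Ebb is 5 semitones. A perfect fourth is 5, so 5 makes it perfect.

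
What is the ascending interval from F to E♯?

augmented seventh

Counting letters F–G–A–B–C–D–E gives a seventh.
F→E# = 12 semitones, 1 wider than the major seventh (11), so augmented.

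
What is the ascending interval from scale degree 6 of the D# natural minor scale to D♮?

Scale degree 6 of D# natural minor is B.
B up to D: letters B→D make it a third; 3 semitones makes it minor.

minor third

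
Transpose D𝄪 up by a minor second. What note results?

D up a major second is E, so the target letter is E.
From D##, a minor second is 1 semitone up: E#.

E#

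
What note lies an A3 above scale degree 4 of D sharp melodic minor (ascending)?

Scale degree 4 of D# melodic minor (ascending) is G#.
An augmented third (5 semitones) above G# lands on the letter B, giving B##.

B##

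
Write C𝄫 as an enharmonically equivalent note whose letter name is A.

A#

Plain A sits 1 semitone below Cbb, so on the letter A the same pitch needs a sharp: A#.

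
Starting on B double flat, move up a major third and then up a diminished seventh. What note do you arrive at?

Cbb

A major third up from Bbb is Db (letter D, 4 semitones up).
A diminished seventh up from Db is Cbb (letter C, 9 semitones up).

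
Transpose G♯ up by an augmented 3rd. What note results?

B##

G up a major third is B, so the target letter is B.
From G#, an augmented third is 5 semitones up: B##.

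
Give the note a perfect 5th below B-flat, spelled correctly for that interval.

Eb

B down a perfect fifth is E, so the target letter is E.
From Bb, a perfect fifth is 7 semitones down: Eb.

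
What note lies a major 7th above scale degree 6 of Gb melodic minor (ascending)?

D

Scale degree 6 of Gb melodic minor (ascending) is Eb.
A major seventh (11 semitones) above Eb lands on the letter D, giving D.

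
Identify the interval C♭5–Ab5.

major sixth

Counting letters C–D–E–F–G–A gives a sixth.
Cb→Ab = 9 semitones, exactly the major sixth.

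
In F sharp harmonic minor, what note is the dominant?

C#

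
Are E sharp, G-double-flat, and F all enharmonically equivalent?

Yes

E# = pitch class 5 and Gbb = pitch class 5 and F = pitch class 5 — the same pitch class, so they are enharmonic equivalents.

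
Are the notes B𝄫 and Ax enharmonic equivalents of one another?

No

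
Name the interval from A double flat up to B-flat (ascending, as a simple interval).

The letter names run A→B, a span of 1 letter step, so the interval is some kind of second.
Abb to Bb is 3 semitones. A major second is 2, so 3 makes it augmented.

augmented second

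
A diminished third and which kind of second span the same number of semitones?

A diminished third spans 2 semitones.
A second spanning 2 semitones is major (the major second is 2).

major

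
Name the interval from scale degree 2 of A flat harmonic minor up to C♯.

Scale degree 2 of Ab harmonic minor is Bb.
Bb up to C#: letters B→C make it a second; 3 semitones makes it augmented.

augmented second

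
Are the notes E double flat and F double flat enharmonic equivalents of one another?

Ebb is pitch class 2; Fbb is pitch class 3.
The pitch classes differ (2 vs. 3), so they are not enharmonic equivalents.

No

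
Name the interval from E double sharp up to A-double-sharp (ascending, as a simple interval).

perfect fourth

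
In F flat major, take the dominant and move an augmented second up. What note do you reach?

D

The dominant of Fb major is Cb.
An augmented second (3 semitones) above Cb lands on the letter D, giving D.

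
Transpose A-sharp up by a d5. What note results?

A fifth above A lands on the letter E.
A diminished fifth spans 6 semitones, so A# moves to pitch class 4. On the letter E that is E.

E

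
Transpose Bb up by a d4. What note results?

A fourth above B lands on the letter E.
A diminished fourth spans 4 semitones, so Bb moves to pitch class 2. On the letter E that is Ebb.

Ebb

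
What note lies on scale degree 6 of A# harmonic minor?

F#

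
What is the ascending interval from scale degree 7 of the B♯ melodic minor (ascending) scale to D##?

Scale degree 7 of B# melodic minor (ascending) is A##.
A## up to D##: letters A→D make it a fourth; 5 semitones makes it perfect.

perfect fourth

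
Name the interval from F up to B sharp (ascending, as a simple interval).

doubly augmented fourth

Counting letters F–G–A–B gives a fourth.
F→B# = 7 semitones, 2 wider than the perfect fourth (5), so doubly augmented.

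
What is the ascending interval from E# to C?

The letter names run E→C, a span of 5 letter steps, so the interval is some kind of sixth.
E# to C is 7 semitones. A major sixth is 9, so 7 makes it diminished.

diminished sixth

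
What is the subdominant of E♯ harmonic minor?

A#

Degree 4 takes the letter 3 steps above E, which is A.
In harmonic minor, degree 4 sits 5 semitones above the tonic. E# + 5 semitones is pitch class 10, spelled on A as A#.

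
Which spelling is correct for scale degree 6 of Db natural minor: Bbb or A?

Each scale degree takes a distinct letter name. Degree 6 of a scale on D must use the letter B.
Bbb and A are enharmonically the same pitch, but only Bbb uses the letter B, so it is the correct spelling here.

Bbb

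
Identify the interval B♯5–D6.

Counting letters B–C–D gives a third.
B#→D = 2 semitones, 2 narrower than the major third (4), so diminished.

diminished third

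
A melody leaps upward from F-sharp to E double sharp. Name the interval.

augmented seventh

The letter names run F→E, a span of 6 letter steps, so the interval is some kind of seventh.
F# to E## is 12 semitones. A major seventh is 11, so 12 makes it augmented.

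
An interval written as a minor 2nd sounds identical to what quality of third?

doubly diminished

A minor second spans 1 semitone.
A third spanning 1 semitone is doubly diminished (the major third is 4).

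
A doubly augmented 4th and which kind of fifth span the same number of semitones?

A doubly augmented fourth spans 7 semitones.
A fifth spanning 7 semitones is perfect (the perfect fifth is 7).

perfect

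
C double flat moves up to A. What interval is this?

Counting letters C–D–E–F–G–A gives a sixth.
Cbb→A = 11 semitones, 2 wider than the major sixth (9), so doubly augmented.

doubly augmented sixth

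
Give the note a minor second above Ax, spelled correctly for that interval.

B#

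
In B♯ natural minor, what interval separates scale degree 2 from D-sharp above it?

minor second

Scale degree 2 of B# natural minor is C##.
C## up to D#: letters C→D make it a second; 1 semitone makes it minor.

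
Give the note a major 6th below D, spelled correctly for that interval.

D down a major sixth is F, so the target letter is F.
From D, a major sixth is 9 semitones down: F.

F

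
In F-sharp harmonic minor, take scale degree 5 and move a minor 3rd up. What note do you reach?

E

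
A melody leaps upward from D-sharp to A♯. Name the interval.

perfect fifth

The letter names run D→A, a span of 4 letter steps, so the interval is some kind of fifth.
D# to A# is 7 semitones. A perfect fifth is 7, so 7 makes it perfect.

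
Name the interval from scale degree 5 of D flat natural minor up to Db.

perfect fourth

Scale degree 5 of Db natural minor is Ab.
Ab up to Db: letters A→D make it a fourth; 5 semitones makes it perfect.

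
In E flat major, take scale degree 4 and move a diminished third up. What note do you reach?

Scale degree 4 of Eb major is Ab.
A diminished third (2 semitones) above Ab lands on the letter C, giving Cbb.

Cbb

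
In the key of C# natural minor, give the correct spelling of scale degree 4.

F#

Degree 4 takes the letter 3 steps above C, which is F.
In natural minor, degree 4 sits 5 semitones above the tonic. C# + 5 semitones is pitch class 6, spelled on F as F#.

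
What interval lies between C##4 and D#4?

Counting letters C–D gives a second.
C##→D# = 1 semitone, 1 narrower than the major second (2), so minor.

minor second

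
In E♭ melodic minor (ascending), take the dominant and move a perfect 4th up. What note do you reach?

Eb

The dominant of Eb melodic minor (ascending) is Bb.
A perfect fourth (5 semitones) above Bb lands on the letter E, giving Eb.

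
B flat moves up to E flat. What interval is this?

The letter names run B→E, a span of 3 letter steps, so the interval is some kind of fourth.
Bb to Eb is 5 semitones. A perfect fourth is 5, so 5 makes it perfect.

perfect fourth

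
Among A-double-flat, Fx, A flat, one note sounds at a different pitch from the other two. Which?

In 12-tone equal temperament, enharmonic equivalents share a pitch class. Abb is pitch class 7; F## is pitch class 7; Ab is pitch class 8.
Abb and F## share pitch class 7, while Ab is pitch class 8.

Ab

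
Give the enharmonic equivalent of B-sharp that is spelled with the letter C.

C

Plain C sits at the same pitch as B#, so on the letter C the same pitch needs a natural: C.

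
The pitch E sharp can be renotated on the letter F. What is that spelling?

F

Plain F sits at the same pitch as E#, so on the letter F the same pitch needs a natural: F.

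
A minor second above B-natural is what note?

C

B up a major second is C#, so the target letter is C.
From B, a minor second is 1 semitone up: C.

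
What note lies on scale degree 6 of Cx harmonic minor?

Degree 6 takes the letter 5 steps above C, which is A.
In harmonic minor, degree 6 sits 8 semitones above the tonic. C## + 8 semitones is pitch class 10, spelled on A as A#.

A#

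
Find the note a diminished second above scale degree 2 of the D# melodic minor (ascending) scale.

Scale degree 2 of D# melodic minor (ascending) is E#.
A diminished second (0 semitones) above E# lands on the letter F, giving F.

F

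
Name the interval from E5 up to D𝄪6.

Counting letters E–F–G–A–B–C–D gives a seventh.
E→D## = 12 semitones, 1 wider than the major seventh (11), so augmented.

augmented seventh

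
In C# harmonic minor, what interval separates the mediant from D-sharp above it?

major seventh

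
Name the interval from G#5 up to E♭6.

diminished sixth

Counting letters G–A–B–C–D–E gives a sixth.
G#→Eb = 7 semitones, 2 narrower than the major sixth (9), so diminished.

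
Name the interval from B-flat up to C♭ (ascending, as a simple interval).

The letter names run B→C, a span of 1 letter step, so the interval is some kind of second.
Bb to Cb is 1 semitone. A major second is 2, so 1 makes it minor.

minor second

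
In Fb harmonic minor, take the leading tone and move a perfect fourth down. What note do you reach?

Bb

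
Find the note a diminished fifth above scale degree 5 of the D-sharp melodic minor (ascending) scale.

Scale degree 5 of D# melodic minor (ascending) is A#.
A diminished fifth (6 semitones) above A# lands on the letter E, giving E.

E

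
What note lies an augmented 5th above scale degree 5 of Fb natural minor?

G

Scale degree 5 of Fb natural minor is Cb.
An augmented fifth (8 semitones) above Cb lands on the letter G, giving G.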